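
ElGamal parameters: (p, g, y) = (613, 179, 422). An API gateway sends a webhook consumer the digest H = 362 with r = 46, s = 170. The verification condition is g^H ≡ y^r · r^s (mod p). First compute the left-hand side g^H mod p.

567

Squares mod 613: 179^1≡179, 179^2≡165, 179^4≡253, 179^8≡257, 179^16≡458, 179^32≡118, 179^64≡438, 179^128≡588, 179^256≡12
362 = 256 + 64 + 32 + 8 + 2, so 179^362 ≡ 12·438·118·257·165 ≡ 567 (mod 613)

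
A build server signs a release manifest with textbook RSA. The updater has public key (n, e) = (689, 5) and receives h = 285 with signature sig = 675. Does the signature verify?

verifies

sig^2 ≡ 675^2 = 455625 ≡ 196
sig^4 ≡ 196^2 = 38416 ≡ 521
5 = 4 + 1, so sig^5 ≡ 521·675 ≡ 285 (mod 689)
Since 285 equals the digest 285, verification succeeds.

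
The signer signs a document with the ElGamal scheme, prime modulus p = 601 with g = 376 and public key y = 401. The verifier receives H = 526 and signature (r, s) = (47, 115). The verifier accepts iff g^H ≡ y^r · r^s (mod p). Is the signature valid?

invalid

Left side g^H mod p:
376^526 mod 601 = 376
Right side y^r · r^s mod p:
401^47 mod 601 = 47
47^115 mod 601 = 324
47·324 = 15228 ≡ 203 (mod 601)
376 ≠ 203, so verification fails.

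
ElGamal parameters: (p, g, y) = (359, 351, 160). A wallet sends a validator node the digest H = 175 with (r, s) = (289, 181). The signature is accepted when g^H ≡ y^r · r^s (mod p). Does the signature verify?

Left side g^H mod p:
351^2 = 123201 ≡ 64
351^4 ≡ 64^2 = 4096 ≡ 147
351^8 ≡ 147^2 = 21609 ≡ 69
351^16 ≡ 69^2 = 4761 ≡ 94
351^32 ≡ 94^2 = 8836 ≡ 220
351^64 ≡ 220^2 = 48400 ≡ 294
351^128 ≡ 294^2 = 86436 ≡ 276
175 = 128 + 32 + 8 + 4 + 2 + 1, so 351^175 ≡ 276·220·69·147·64·351 ≡ 232 (mod 359)
Right side y^r · r^s mod p:
160^2 = 25600 ≡ 111
160^4 ≡ 111^2 = 12321 ≡ 115
160^8 ≡ 115^2 = 13225 ≡ 301
160^16 ≡ 301^2 = 90601 ≡ 133
160^32 ≡ 133^2 = 17689 ≡ 98
160^64 ≡ 98^2 = 9604 ≡ 270
160^128 ≡ 270^2 = 72900 ≡ 23
160^256 ≡ 23^2 = 529 ≡ 170
289 = 256 + 32 + 1, so 160^289 ≡ 170·98·160 ≡ 25 (mod 359)
289^2 = 83521 ≡ 233
289^4 ≡ 233^2 = 54289 ≡ 80
289^8 ≡ 80^2 = 6400 ≡ 297
289^16 ≡ 297^2 = 88209 ≡ 254
289^32 ≡ 254^2 = 64516 ≡ 255
289^64 ≡ 255^2 = 65025 ≡ 46
289^128 ≡ 46^2 = 2116 ≡ 321
181 = 128 + 32 + 16 + 4 + 1, so 289^181 ≡ 321·255·254·80·289 ≡ 233 (mod 359)
25·233 = 5825 ≡ 81 (mod 359)
232 ≠ 81, so verification fails.

does not verify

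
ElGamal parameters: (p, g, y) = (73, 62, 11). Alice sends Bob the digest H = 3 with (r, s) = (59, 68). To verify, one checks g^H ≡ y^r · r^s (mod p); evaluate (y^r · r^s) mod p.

11^2 = 121 ≡ 48
11^4 ≡ 48^2 = 2304 ≡ 41
11^8 ≡ 41^2 = 1681 ≡ 2
11^16 ≡ 2^2 = 4
11^32 ≡ 4^2 = 16
59 = 32 + 16 + 8 + 2 + 1, so 11^59 ≡ 16·4·2·48·11 ≡ 59 (mod 73)
59^2 = 3481 ≡ 50
59^4 ≡ 50^2 = 2500 ≡ 18
59^8 ≡ 18^2 = 324 ≡ 32
59^16 ≡ 32^2 = 1024 ≡ 2
59^32 ≡ 2^2 = 4
59^64 ≡ 4^2 = 16
68 = 64 + 4, so 59^68 ≡ 16·18 ≡ 69 (mod 73)
y^r · r^s ≡ 59·69 = 4071 ≡ 56 (mod 73)

56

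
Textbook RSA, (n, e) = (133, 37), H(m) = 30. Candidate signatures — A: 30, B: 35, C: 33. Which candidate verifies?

A

Candidate A: 30^37 mod 133 = 30
  → matches H(m) = 30
Candidate B: 35^37 mod 133 = 35
Candidate C: 33^37 mod 133 = 33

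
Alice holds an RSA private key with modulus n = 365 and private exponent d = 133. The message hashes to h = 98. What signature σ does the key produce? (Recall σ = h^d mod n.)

h^133 mod 365 = 213

213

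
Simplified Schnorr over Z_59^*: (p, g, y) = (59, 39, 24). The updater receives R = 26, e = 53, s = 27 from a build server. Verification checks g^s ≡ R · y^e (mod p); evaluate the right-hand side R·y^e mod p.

24^2 = 576 ≡ 45
24^4 ≡ 45^2 = 2025 ≡ 19
24^8 ≡ 19^2 = 361 ≡ 7
24^16 ≡ 7^2 = 49
24^32 ≡ 49^2 = 2401 ≡ 41
53 = 32 + 16 + 4 + 1, so 24^53 ≡ 41·49·19·24 ≡ 11 (mod 59)
R · y^e ≡ 26·11 = 286 ≡ 50 (mod 59)

50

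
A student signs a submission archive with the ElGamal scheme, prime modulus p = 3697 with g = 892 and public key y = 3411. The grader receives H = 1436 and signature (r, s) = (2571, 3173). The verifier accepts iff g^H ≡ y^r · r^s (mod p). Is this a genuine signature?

genuine

Left side g^H mod p:
Squares mod 3697: 892^1≡892, 892^2≡809, 892^4≡112, 892^8≡1453, 892^16≡222, 892^32≡1223, 892^64≡2141, 892^128≡3298, 892^256≡230, 892^512≡1142, 892^1024≡2820
1436 = 1024 + 256 + 128 + 16 + 8 + 4, so 892^1436 ≡ 2820·230·3298·222·1453·112 ≡ 1349 (mod 3697)
Right side y^r · r^s mod p:
Squares mod 3697: 3411^1≡3411, 3411^2≡462, 3411^4≡2715, 3411^8≡3104, 3411^16≡434, 3411^32≡3506, 3411^64≡3208, 3411^128≡2513, 3411^256≡693, 3411^512≡3336, 3411^1024≡926, 3411^2048≡3469
2571 = 2048 + 512 + 8 + 2 + 1, so 3411^2571 ≡ 3469·3336·3104·462·3411 ≡ 1037 (mod 3697)
Squares mod 3697: 2571^1≡2571, 2571^2≡3502, 2571^4≡1055, 2571^8≡228, 2571^16≡226, 2571^32≡3015, 2571^64≡2999, 2571^128≡2897, 2571^256≡419, 2571^512≡1802, 2571^1024≡1238, 2571^2048≡2086
3173 = 2048 + 1024 + 64 + 32 + 4 + 1, so 2571^3173 ≡ 2086·1238·2999·3015·1055·2571 ≡ 1135 (mod 3697)
1037·1135 = 1176995 ≡ 1349 (mod 3697)
1349 ≡ 1349 (mod 3697), so the signature is genuine.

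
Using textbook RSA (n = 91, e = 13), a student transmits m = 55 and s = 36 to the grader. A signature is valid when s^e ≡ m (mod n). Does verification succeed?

fails

s^13 mod 91 = 36
36 ≠ 55, so verification fails.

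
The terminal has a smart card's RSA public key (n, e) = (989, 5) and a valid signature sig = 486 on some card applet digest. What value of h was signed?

289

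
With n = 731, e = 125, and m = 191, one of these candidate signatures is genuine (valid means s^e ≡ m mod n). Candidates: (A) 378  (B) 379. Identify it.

Candidate A: 378^2 = 142884 ≡ 339; 378^4 ≡ 339^2 = 114921 ≡ 154; 378^8 ≡ 154^2 = 23716 ≡ 324; 378^16 ≡ 324^2 = 104976 ≡ 443; 378^32 ≡ 443^2 = 196249 ≡ 341; 378^64 ≡ 341^2 = 116281 ≡ 52; 125 = 64 + 32 + 16 + 8 + 4 + 1, so 378^125 ≡ 52·341·443·324·154·378 ≡ 191 (mod 731)
  → matches m = 191
Candidate B: 379^2 = 143641 ≡ 365; 379^4 ≡ 365^2 = 133225 ≡ 183; 379^8 ≡ 183^2 = 33489 ≡ 594; 379^16 ≡ 594^2 = 352836 ≡ 494; 379^32 ≡ 494^2 = 244036 ≡ 613; 379^64 ≡ 613^2 = 375769 ≡ 35; 125 = 64 + 32 + 16 + 8 + 4 + 1, so 379^125 ≡ 35·613·494·594·183·379 ≡ 360 (mod 731)

A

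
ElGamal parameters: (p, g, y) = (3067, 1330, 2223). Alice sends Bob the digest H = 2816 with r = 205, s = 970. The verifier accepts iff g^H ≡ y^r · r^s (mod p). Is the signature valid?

invalid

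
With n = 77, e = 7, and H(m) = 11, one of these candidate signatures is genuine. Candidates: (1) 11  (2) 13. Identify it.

Candidate 1: 11^2 = 121 ≡ 44; 11^4 ≡ 44^2 = 1936 ≡ 11; 7 = 4 + 2 + 1, so 11^7 ≡ 11·44·11 ≡ 11 (mod 77)
  → matches H(m) = 11
Candidate 2: 13^2 = 169 ≡ 15; 13^4 ≡ 15^2 = 225 ≡ 71; 7 = 4 + 2 + 1, so 13^7 ≡ 71·15·13 ≡ 62 (mod 77)

1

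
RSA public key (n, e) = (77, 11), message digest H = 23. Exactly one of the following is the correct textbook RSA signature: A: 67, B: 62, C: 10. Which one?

A

Candidate A: 67^11 mod 77 = 23
  → matches H = 23
Candidate B: 62^11 mod 77 = 62
Candidate C: 10^11 mod 77 = 54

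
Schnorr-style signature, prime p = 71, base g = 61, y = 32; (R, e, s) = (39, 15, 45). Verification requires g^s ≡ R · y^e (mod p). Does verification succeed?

passes

g^s mod p:
61^45 mod 71 = 41
R · y^e mod p:
32^15 mod 71 = 32
39·32 = 1248 ≡ 41 (mod 71)
41 ≡ 41 (mod 71); signature holds.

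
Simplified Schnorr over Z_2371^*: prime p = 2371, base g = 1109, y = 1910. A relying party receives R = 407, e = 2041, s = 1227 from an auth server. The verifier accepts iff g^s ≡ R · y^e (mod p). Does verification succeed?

fails

g^s mod p:
Squares mod 2371: 1109^1≡1109, 1109^2≡1703, 1109^4≡476, 1109^8≡1331, 1109^16≡424, 1109^32≡1951, 1109^64≡946, 1109^128≡1049, 1109^256≡257, 1109^512≡2032, 1109^1024≡1113
1227 = 1024 + 128 + 64 + 8 + 2 + 1, so 1109^1227 ≡ 1113·1049·946·1331·1703·1109 ≡ 2344 (mod 2371)
R · y^e mod p:
Squares mod 2371: 1910^1≡1910, 1910^2≡1502, 1910^4≡1183, 1910^8≡599, 1910^16≡780, 1910^32≡1424, 1910^64≡571, 1910^128≡1214, 1910^256≡1405, 1910^512≡1353, 1910^1024≡197
2041 = 1024 + 512 + 256 + 128 + 64 + 32 + 16 + 8 + 1, so 1910^2041 ≡ 197·1353·1405·1214·571·1424·780·599·1910 ≡ 1711 (mod 2371)
407·1711 = 696377 ≡ 1674 (mod 2371)
2344 ≠ 1674; the check fails.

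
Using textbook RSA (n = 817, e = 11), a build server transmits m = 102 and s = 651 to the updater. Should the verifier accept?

Squares mod 817: s^1≡651, s^2≡595, s^4≡264, s^8≡251
11 = 8 + 2 + 1, so s^11 ≡ 251·595·651 ≡ 595 (mod 817)
595 ≠ 102, so verification fails.

reject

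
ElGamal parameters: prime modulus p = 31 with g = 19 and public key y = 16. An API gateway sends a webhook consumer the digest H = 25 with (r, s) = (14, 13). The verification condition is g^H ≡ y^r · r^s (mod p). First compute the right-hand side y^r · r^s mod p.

16^2 = 256 ≡ 8
16^4 ≡ 8^2 = 64 ≡ 2
16^8 ≡ 2^2 = 4
14 = 8 + 4 + 2, so 16^14 ≡ 4·2·8 ≡ 2 (mod 31)
14^2 = 196 ≡ 10
14^4 ≡ 10^2 = 100 ≡ 7
14^8 ≡ 7^2 = 49 ≡ 18
13 = 8 + 4 + 1, so 14^13 ≡ 18·7·14 ≡ 28 (mod 31)
y^r · r^s ≡ 2·28 = 56 ≡ 25 (mod 31)

25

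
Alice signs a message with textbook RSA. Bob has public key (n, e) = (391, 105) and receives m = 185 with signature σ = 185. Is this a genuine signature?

genuine

σ^105 mod 391 = 185
σ^105 mod 391 = 185 matches m.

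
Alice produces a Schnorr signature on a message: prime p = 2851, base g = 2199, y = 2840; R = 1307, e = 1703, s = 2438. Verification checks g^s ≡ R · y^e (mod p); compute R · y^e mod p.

2840^2 = 8065600 ≡ 121
2840^4 ≡ 121^2 = 14641 ≡ 386
2840^8 ≡ 386^2 = 148996 ≡ 744
2840^16 ≡ 744^2 = 553536 ≡ 442
2840^32 ≡ 442^2 = 195364 ≡ 1496
2840^64 ≡ 1496^2 = 2238016 ≡ 2832
2840^128 ≡ 2832^2 = 8020224 ≡ 361
2840^256 ≡ 361^2 = 130321 ≡ 2026
2840^512 ≡ 2026^2 = 4104676 ≡ 2087
2840^1024 ≡ 2087^2 = 4355569 ≡ 2092
1703 = 1024 + 512 + 128 + 32 + 4 + 2 + 1, so 2840^1703 ≡ 2092·2087·361·1496·386·121·2840 ≡ 2037 (mod 2851)
R · y^e ≡ 1307·2037 = 2662359 ≡ 2376 (mod 2851)

2376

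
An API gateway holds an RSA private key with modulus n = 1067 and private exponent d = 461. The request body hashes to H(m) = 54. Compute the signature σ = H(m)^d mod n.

(H(m))^2 ≡ 54^2 = 2916 ≡ 782
(H(m))^4 ≡ 782^2 = 611524 ≡ 133
(H(m))^8 ≡ 133^2 = 17689 ≡ 617
(H(m))^16 ≡ 617^2 = 380689 ≡ 837
(H(m))^32 ≡ 837^2 = 700569 ≡ 617
(H(m))^64 ≡ 617^2 = 380689 ≡ 837
(H(m))^128 ≡ 837^2 = 700569 ≡ 617
(H(m))^256 ≡ 617^2 = 380689 ≡ 837
461 = 256 + 128 + 64 + 8 + 4 + 1, so (H(m))^461 ≡ 837·617·837·617·133·54 ≡ 780 (mod 1067)

780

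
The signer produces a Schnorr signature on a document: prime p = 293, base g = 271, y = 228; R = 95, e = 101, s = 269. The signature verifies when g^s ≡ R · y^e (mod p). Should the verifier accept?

g^s mod p:
271^2 = 73441 ≡ 191
271^4 ≡ 191^2 = 36481 ≡ 149
271^8 ≡ 149^2 = 22201 ≡ 226
271^16 ≡ 226^2 = 51076 ≡ 94
271^32 ≡ 94^2 = 8836 ≡ 46
271^64 ≡ 46^2 = 2116 ≡ 65
271^128 ≡ 65^2 = 4225 ≡ 123
271^256 ≡ 123^2 = 15129 ≡ 186
269 = 256 + 8 + 4 + 1, so 271^269 ≡ 186·226·149·271 ≡ 83 (mod 293)
R · y^e mod p:
228^2 = 51984 ≡ 123
228^4 ≡ 123^2 = 15129 ≡ 186
228^8 ≡ 186^2 = 34596 ≡ 22
228^16 ≡ 22^2 = 484 ≡ 191
228^32 ≡ 191^2 = 36481 ≡ 149
228^64 ≡ 149^2 = 22201 ≡ 226
101 = 64 + 32 + 4 + 1, so 228^101 ≡ 226·149·186·228 ≡ 152 (mod 293)
95·152 = 14440 ≡ 83 (mod 293)
83 ≡ 83 (mod 293); signature holds.

accept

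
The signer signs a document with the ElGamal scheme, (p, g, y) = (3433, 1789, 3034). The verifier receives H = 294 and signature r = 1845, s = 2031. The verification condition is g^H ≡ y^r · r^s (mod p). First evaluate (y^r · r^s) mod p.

3034^2 = 9205156 ≡ 1283
3034^4 ≡ 1283^2 = 1646089 ≡ 1682
3034^8 ≡ 1682^2 = 2829124 ≡ 332
3034^16 ≡ 332^2 = 110224 ≡ 368
3034^32 ≡ 368^2 = 135424 ≡ 1537
3034^64 ≡ 1537^2 = 2362369 ≡ 465
3034^128 ≡ 465^2 = 216225 ≡ 3379
3034^256 ≡ 3379^2 = 11417641 ≡ 2916
3034^512 ≡ 2916^2 = 8503056 ≡ 2948
3034^1024 ≡ 2948^2 = 8690704 ≡ 1781
1845 = 1024 + 512 + 256 + 32 + 16 + 4 + 1, so 3034^1845 ≡ 1781·2948·2916·1537·368·1682·3034 ≡ 948 (mod 3433)
1845^2 = 3404025 ≡ 1922
1845^4 ≡ 1922^2 = 3694084 ≡ 176
1845^8 ≡ 176^2 = 30976 ≡ 79
1845^16 ≡ 79^2 = 6241 ≡ 2808
1845^32 ≡ 2808^2 = 7884864 ≡ 2696
1845^64 ≡ 2696^2 = 7268416 ≡ 755
1845^128 ≡ 755^2 = 570025 ≡ 147
1845^256 ≡ 147^2 = 21609 ≡ 1011
1845^512 ≡ 1011^2 = 1022121 ≡ 2520
1845^1024 ≡ 2520^2 = 6350400 ≡ 2783
2031 = 1024 + 512 + 256 + 128 + 64 + 32 + 8 + 4 + 2 + 1, so 1845^2031 ≡ 2783·2520·1011·147·755·2696·79·176·1922·1845 ≡ 3027 (mod 3433)
y^r · r^s ≡ 948·3027 = 2869596 ≡ 3041 (mod 3433)

3041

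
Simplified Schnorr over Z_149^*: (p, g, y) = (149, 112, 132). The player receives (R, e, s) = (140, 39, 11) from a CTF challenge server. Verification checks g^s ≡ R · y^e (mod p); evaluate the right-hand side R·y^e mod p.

68

132^2 = 17424 ≡ 140
132^4 ≡ 140^2 = 19600 ≡ 81
132^8 ≡ 81^2 = 6561 ≡ 5
132^16 ≡ 5^2 = 25
132^32 ≡ 25^2 = 625 ≡ 29
39 = 32 + 4 + 2 + 1, so 132^39 ≡ 29·81·140·132 ≡ 9 (mod 149)
R · y^e ≡ 140·9 = 1260 ≡ 68 (mod 149)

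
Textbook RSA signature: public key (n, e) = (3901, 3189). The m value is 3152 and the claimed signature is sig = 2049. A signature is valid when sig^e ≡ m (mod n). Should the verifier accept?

reject

sig^2 ≡ 2049^2 = 4198401 ≡ 925
sig^4 ≡ 925^2 = 855625 ≡ 1306
sig^8 ≡ 1306^2 = 1705636 ≡ 899
sig^16 ≡ 899^2 = 808201 ≡ 694
sig^32 ≡ 694^2 = 481636 ≡ 1813
sig^64 ≡ 1813^2 = 3286969 ≡ 2327
sig^128 ≡ 2327^2 = 5414929 ≡ 341
sig^256 ≡ 341^2 = 116281 ≡ 3152
sig^512 ≡ 3152^2 = 9935104 ≡ 3158
sig^1024 ≡ 3158^2 = 9972964 ≡ 2008
sig^2048 ≡ 2008^2 = 4032064 ≡ 2331
3189 = 2048 + 1024 + 64 + 32 + 16 + 4 + 1, so sig^3189 ≡ 2331·2008·2327·1813·694·1306·2049 ≡ 760 (mod 3901)
760 ≠ 3152, so verification fails.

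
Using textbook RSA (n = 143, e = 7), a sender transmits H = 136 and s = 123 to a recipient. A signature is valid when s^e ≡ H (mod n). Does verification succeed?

Squares mod 143: s^1≡123, s^2≡114, s^4≡126
7 = 4 + 2 + 1, so s^7 ≡ 126·114·123 ≡ 7 (mod 143)
The recovered value 7 does not match the digest 136.

fails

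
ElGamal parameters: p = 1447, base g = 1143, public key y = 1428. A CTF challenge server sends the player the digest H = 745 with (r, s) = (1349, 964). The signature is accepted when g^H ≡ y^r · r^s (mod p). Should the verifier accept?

Left side g^H mod p:
1143^2 = 1306449 ≡ 1255
1143^4 ≡ 1255^2 = 1575025 ≡ 689
1143^8 ≡ 689^2 = 474721 ≡ 105
1143^16 ≡ 105^2 = 11025 ≡ 896
1143^32 ≡ 896^2 = 802816 ≡ 1178
1143^64 ≡ 1178^2 = 1387684 ≡ 11
1143^128 ≡ 11^2 = 121
1143^256 ≡ 121^2 = 14641 ≡ 171
1143^512 ≡ 171^2 = 29241 ≡ 301
745 = 512 + 128 + 64 + 32 + 8 + 1, so 1143^745 ≡ 301·121·11·1178·105·1143 ≡ 490 (mod 1447)
Right side y^r · r^s mod p:
1428^2 = 2039184 ≡ 361
1428^4 ≡ 361^2 = 130321 ≡ 91
1428^8 ≡ 91^2 = 8281 ≡ 1046
1428^16 ≡ 1046^2 = 1094116 ≡ 184
1428^32 ≡ 184^2 = 33856 ≡ 575
1428^64 ≡ 575^2 = 330625 ≡ 709
1428^128 ≡ 709^2 = 502681 ≡ 572
1428^256 ≡ 572^2 = 327184 ≡ 162
1428^512 ≡ 162^2 = 26244 ≡ 198
1428^1024 ≡ 198^2 = 39204 ≡ 135
1349 = 1024 + 256 + 64 + 4 + 1, so 1428^1349 ≡ 135·162·709·91·1428 ≡ 383 (mod 1447)
1349^2 = 1819801 ≡ 922
1349^4 ≡ 922^2 = 850084 ≡ 695
1349^8 ≡ 695^2 = 483025 ≡ 1174
1349^16 ≡ 1174^2 = 1378276 ≡ 732
1349^32 ≡ 732^2 = 535824 ≡ 434
1349^64 ≡ 434^2 = 188356 ≡ 246
1349^128 ≡ 246^2 = 60516 ≡ 1189
1349^256 ≡ 1189^2 = 1413721 ≡ 2
1349^512 ≡ 2^2 = 4
964 = 512 + 256 + 128 + 64 + 4, so 1349^964 ≡ 4·2·1189·246·695 ≡ 704 (mod 1447)
383·704 = 269632 ≡ 490 (mod 1447)
490 ≡ 490 (mod 1447), so the signature is genuine.

accept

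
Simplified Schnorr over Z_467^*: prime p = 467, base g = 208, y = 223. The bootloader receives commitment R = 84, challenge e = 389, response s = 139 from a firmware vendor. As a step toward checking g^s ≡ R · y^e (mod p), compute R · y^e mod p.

Squares mod 467: 223^1≡223, 223^2≡227, 223^4≡159, 223^8≡63, 223^16≡233, 223^32≡117, 223^64≡146, 223^128≡301, 223^256≡3
389 = 256 + 128 + 4 + 1, so 223^389 ≡ 3·301·159·223 ≡ 151 (mod 467)
R · y^e ≡ 84·151 = 12684 ≡ 75 (mod 467)

75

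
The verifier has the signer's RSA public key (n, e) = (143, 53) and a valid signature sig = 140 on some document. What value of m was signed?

17

sig^2 ≡ 140^2 = 19600 ≡ 9
sig^4 ≡ 9^2 = 81
sig^8 ≡ 81^2 = 6561 ≡ 126
sig^16 ≡ 126^2 = 15876 ≡ 3
sig^32 ≡ 3^2 = 9
53 = 32 + 16 + 4 + 1, so sig^53 ≡ 9·3·81·140 ≡ 17 (mod 143)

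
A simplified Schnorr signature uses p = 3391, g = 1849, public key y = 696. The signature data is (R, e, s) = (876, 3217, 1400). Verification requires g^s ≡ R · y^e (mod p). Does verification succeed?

g^s mod p:
1849^2 = 3418801 ≡ 673
1849^4 ≡ 673^2 = 452929 ≡ 1926
1849^8 ≡ 1926^2 = 3709476 ≡ 3113
1849^16 ≡ 3113^2 = 9690769 ≡ 2682
1849^32 ≡ 2682^2 = 7193124 ≡ 813
1849^64 ≡ 813^2 = 660969 ≡ 3115
1849^128 ≡ 3115^2 = 9703225 ≡ 1574
1849^256 ≡ 1574^2 = 2477476 ≡ 2046
1849^512 ≡ 2046^2 = 4186116 ≡ 1622
1849^1024 ≡ 1622^2 = 2630884 ≡ 2859
1400 = 1024 + 256 + 64 + 32 + 16 + 8, so 1849^1400 ≡ 2859·2046·3115·813·2682·3113 ≡ 3097 (mod 3391)
R · y^e mod p:
696^2 = 484416 ≡ 2894
696^4 ≡ 2894^2 = 8375236 ≡ 2857
696^8 ≡ 2857^2 = 8162449 ≡ 312
696^16 ≡ 312^2 = 97344 ≡ 2396
696^32 ≡ 2396^2 = 5740816 ≡ 3244
696^64 ≡ 3244^2 = 10523536 ≡ 1263
696^128 ≡ 1263^2 = 1595169 ≡ 1399
696^256 ≡ 1399^2 = 1957201 ≡ 594
696^512 ≡ 594^2 = 352836 ≡ 172
696^1024 ≡ 172^2 = 29584 ≡ 2456
696^2048 ≡ 2456^2 = 6031936 ≡ 2738
3217 = 2048 + 1024 + 128 + 16 + 1, so 696^3217 ≡ 2738·2456·1399·2396·696 ≡ 3253 (mod 3391)
876·3253 = 2849628 ≡ 1188 (mod 3391)
3097 ≠ 1188; the check fails.

fails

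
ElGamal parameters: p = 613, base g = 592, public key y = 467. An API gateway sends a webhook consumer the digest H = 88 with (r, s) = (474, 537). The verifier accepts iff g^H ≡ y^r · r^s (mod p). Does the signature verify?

does not verify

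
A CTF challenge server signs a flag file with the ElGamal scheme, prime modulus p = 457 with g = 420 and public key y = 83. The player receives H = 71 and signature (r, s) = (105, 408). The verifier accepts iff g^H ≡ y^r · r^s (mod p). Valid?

no

Left side g^H mod p:
Squares mod 457: 420^1≡420, 420^2≡455, 420^4≡4, 420^8≡16, 420^16≡256, 420^32≡185, 420^64≡407
71 = 64 + 4 + 2 + 1, so 420^71 ≡ 407·4·455·420 ≡ 281 (mod 457)
Right side y^r · r^s mod p:
Squares mod 457: 83^1≡83, 83^2≡34, 83^4≡242, 83^8≡68, 83^16≡54, 83^32≡174, 83^64≡114
105 = 64 + 32 + 8 + 1, so 83^105 ≡ 114·174·68·83 ≡ 352 (mod 457)
Squares mod 457: 105^1≡105, 105^2≡57, 105^4≡50, 105^8≡215, 105^16≡68, 105^32≡54, 105^64≡174, 105^128≡114, 105^256≡200
408 = 256 + 128 + 16 + 8, so 105^408 ≡ 200·114·68·215 ≡ 200 (mod 457)
352·200 = 70400 ≡ 22 (mod 457)
281 ≠ 22, so verification fails.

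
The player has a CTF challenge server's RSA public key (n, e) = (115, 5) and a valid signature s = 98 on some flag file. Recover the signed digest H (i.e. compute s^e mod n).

48

Squares mod 115: s^1≡98, s^2≡59, s^4≡31
5 = 4 + 1, so s^5 ≡ 31·98 ≡ 48 (mod 115)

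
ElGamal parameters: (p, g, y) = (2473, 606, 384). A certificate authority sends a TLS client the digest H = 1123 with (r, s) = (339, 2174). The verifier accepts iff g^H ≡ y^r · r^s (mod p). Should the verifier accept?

reject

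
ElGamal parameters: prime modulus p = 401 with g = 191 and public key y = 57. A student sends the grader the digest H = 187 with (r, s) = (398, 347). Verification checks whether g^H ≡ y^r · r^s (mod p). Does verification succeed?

passes

Left side g^H mod p:
191^2 = 36481 ≡ 391
191^4 ≡ 391^2 = 152881 ≡ 100
191^8 ≡ 100^2 = 10000 ≡ 376
191^16 ≡ 376^2 = 141376 ≡ 224
191^32 ≡ 224^2 = 50176 ≡ 51
191^64 ≡ 51^2 = 2601 ≡ 195
191^128 ≡ 195^2 = 38025 ≡ 331
187 = 128 + 32 + 16 + 8 + 2 + 1, so 191^187 ≡ 331·51·224·376·391·191 ≡ 141 (mod 401)
Right side y^r · r^s mod p:
57^2 = 3249 ≡ 41
57^4 ≡ 41^2 = 1681 ≡ 77
57^8 ≡ 77^2 = 5929 ≡ 315
57^16 ≡ 315^2 = 99225 ≡ 178
57^32 ≡ 178^2 = 31684 ≡ 5
57^64 ≡ 5^2 = 25
57^128 ≡ 25^2 = 625 ≡ 224
57^256 ≡ 224^2 = 50176 ≡ 51
398 = 256 + 128 + 8 + 4 + 2, so 57^398 ≡ 51·224·315·77·41 ≡ 313 (mod 401)
398^2 = 158404 ≡ 9
398^4 ≡ 9^2 = 81
398^8 ≡ 81^2 = 6561 ≡ 145
398^16 ≡ 145^2 = 21025 ≡ 173
398^32 ≡ 173^2 = 29929 ≡ 255
398^64 ≡ 255^2 = 65025 ≡ 63
398^128 ≡ 63^2 = 3969 ≡ 360
398^256 ≡ 360^2 = 129600 ≡ 77
347 = 256 + 64 + 16 + 8 + 2 + 1, so 398^347 ≡ 77·63·173·145·9·398 ≡ 167 (mod 401)
313·167 = 52271 ≡ 141 (mod 401)
141 ≡ 141 (mod 401), so the signature is genuine.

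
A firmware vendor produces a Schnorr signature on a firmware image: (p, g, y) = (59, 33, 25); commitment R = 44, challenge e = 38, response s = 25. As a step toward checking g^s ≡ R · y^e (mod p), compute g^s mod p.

Squares mod 59: 33^1≡33, 33^2≡27, 33^4≡21, 33^8≡28, 33^16≡17
25 = 16 + 8 + 1, so 33^25 ≡ 17·28·33 ≡ 14 (mod 59)

14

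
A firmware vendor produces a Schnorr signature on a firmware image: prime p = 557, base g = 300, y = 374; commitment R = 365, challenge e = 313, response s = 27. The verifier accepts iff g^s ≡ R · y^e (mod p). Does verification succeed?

fails

g^s mod p:
300^2 = 90000 ≡ 323
300^4 ≡ 323^2 = 104329 ≡ 170
300^8 ≡ 170^2 = 28900 ≡ 493
300^16 ≡ 493^2 = 243049 ≡ 197
27 = 16 + 8 + 2 + 1, so 300^27 ≡ 197·493·323·300 ≡ 245 (mod 557)
R · y^e mod p:
374^2 = 139876 ≡ 69
374^4 ≡ 69^2 = 4761 ≡ 305
374^8 ≡ 305^2 = 93025 ≡ 6
374^16 ≡ 6^2 = 36
374^32 ≡ 36^2 = 1296 ≡ 182
374^64 ≡ 182^2 = 33124 ≡ 261
374^128 ≡ 261^2 = 68121 ≡ 167
374^256 ≡ 167^2 = 27889 ≡ 39
313 = 256 + 32 + 16 + 8 + 1, so 374^313 ≡ 39·182·36·6·374 ≡ 68 (mod 557)
365·68 = 24820 ≡ 312 (mod 557)
245 ≠ 312; the check fails.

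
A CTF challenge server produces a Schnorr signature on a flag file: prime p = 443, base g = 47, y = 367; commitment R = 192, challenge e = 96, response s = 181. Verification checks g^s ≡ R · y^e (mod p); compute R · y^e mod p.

345

367^96 mod 443 = 161
R · y^e ≡ 192·161 = 30912 ≡ 345 (mod 443)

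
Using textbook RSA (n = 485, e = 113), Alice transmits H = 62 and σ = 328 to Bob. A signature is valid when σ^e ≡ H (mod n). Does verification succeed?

fails

σ^2 ≡ 328^2 = 107584 ≡ 399
σ^4 ≡ 399^2 = 159201 ≡ 121
σ^8 ≡ 121^2 = 14641 ≡ 91
σ^16 ≡ 91^2 = 8281 ≡ 36
σ^32 ≡ 36^2 = 1296 ≡ 326
σ^64 ≡ 326^2 = 106276 ≡ 61
113 = 64 + 32 + 16 + 1, so σ^113 ≡ 61·326·36·328 ≡ 168 (mod 485)
The recovered value 168 does not match the digest 62.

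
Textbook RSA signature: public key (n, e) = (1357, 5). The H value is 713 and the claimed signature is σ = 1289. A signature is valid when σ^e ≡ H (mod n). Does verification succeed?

σ^2 ≡ 1289^2 = 1661521 ≡ 553
σ^4 ≡ 553^2 = 305809 ≡ 484
5 = 4 + 1, so σ^5 ≡ 484·1289 ≡ 1013 (mod 1357)
σ^5 mod 1357 = 1013, but H = 713.

fails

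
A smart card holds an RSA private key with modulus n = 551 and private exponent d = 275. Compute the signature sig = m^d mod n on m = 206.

327

m^2 ≡ 206^2 = 42436 ≡ 9
m^4 ≡ 9^2 = 81
m^8 ≡ 81^2 = 6561 ≡ 500
m^16 ≡ 500^2 = 250000 ≡ 397
m^32 ≡ 397^2 = 157609 ≡ 23
m^64 ≡ 23^2 = 529
m^128 ≡ 529^2 = 279841 ≡ 484
m^256 ≡ 484^2 = 234256 ≡ 81
275 = 256 + 16 + 2 + 1, so m^275 ≡ 81·397·9·206 ≡ 327 (mod 551)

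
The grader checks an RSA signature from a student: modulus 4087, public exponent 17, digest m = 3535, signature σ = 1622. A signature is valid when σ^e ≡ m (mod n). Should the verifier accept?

reject

σ^2 ≡ 1622^2 = 2630884 ≡ 2943
σ^4 ≡ 2943^2 = 8661249 ≡ 896
σ^8 ≡ 896^2 = 802816 ≡ 1764
σ^16 ≡ 1764^2 = 3111696 ≡ 1489
17 = 16 + 1, so σ^17 ≡ 1489·1622 ≡ 3828 (mod 4087)
σ^17 mod 4087 = 3828, but m = 3535.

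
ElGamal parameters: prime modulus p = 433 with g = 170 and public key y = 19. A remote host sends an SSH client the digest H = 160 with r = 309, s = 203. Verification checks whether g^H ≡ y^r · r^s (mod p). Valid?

yes

Left side g^H mod p:
170^2 = 28900 ≡ 322
170^4 ≡ 322^2 = 103684 ≡ 197
170^8 ≡ 197^2 = 38809 ≡ 272
170^16 ≡ 272^2 = 73984 ≡ 374
170^32 ≡ 374^2 = 139876 ≡ 17
170^64 ≡ 17^2 = 289
170^128 ≡ 289^2 = 83521 ≡ 385
160 = 128 + 32, so 170^160 ≡ 385·17 ≡ 50 (mod 433)
Right side y^r · r^s mod p:
19^2 = 361
19^4 ≡ 361^2 = 130321 ≡ 421
19^8 ≡ 421^2 = 177241 ≡ 144
19^16 ≡ 144^2 = 20736 ≡ 385
19^32 ≡ 385^2 = 148225 ≡ 139
19^64 ≡ 139^2 = 19321 ≡ 269
19^128 ≡ 269^2 = 72361 ≡ 50
19^256 ≡ 50^2 = 2500 ≡ 335
309 = 256 + 32 + 16 + 4 + 1, so 19^309 ≡ 335·139·385·421·19 ≡ 134 (mod 433)
309^2 = 95481 ≡ 221
309^4 ≡ 221^2 = 48841 ≡ 345
309^8 ≡ 345^2 = 119025 ≡ 383
309^16 ≡ 383^2 = 146689 ≡ 335
309^32 ≡ 335^2 = 112225 ≡ 78
309^64 ≡ 78^2 = 6084 ≡ 22
309^128 ≡ 22^2 = 484 ≡ 51
203 = 128 + 64 + 8 + 2 + 1, so 309^203 ≡ 51·22·383·221·309 ≡ 65 (mod 433)
134·65 = 8710 ≡ 50 (mod 433)
50 ≡ 50 (mod 433), so the signature is genuine.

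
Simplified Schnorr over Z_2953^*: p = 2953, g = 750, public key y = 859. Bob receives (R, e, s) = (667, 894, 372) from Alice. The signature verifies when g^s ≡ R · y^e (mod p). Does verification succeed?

g^s mod p:
750^372 mod 2953 = 1808
R · y^e mod p:
859^894 mod 2953 = 1357
667·1357 = 905119 ≡ 1501 (mod 2953)
1808 ≠ 1501; the check fails.

fails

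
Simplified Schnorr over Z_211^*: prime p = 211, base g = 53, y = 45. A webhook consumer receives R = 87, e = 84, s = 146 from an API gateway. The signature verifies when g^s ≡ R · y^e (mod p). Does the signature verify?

does not verify

g^s mod p:
Squares mod 211: 53^1≡53, 53^2≡66, 53^4≡136, 53^8≡139, 53^16≡120, 53^32≡52, 53^64≡172, 53^128≡44
146 = 128 + 16 + 2, so 53^146 ≡ 44·120·66 ≡ 119 (mod 211)
R · y^e mod p:
Squares mod 211: 45^1≡45, 45^2≡126, 45^4≡51, 45^8≡69, 45^16≡119, 45^32≡24, 45^64≡154
84 = 64 + 16 + 4, so 45^84 ≡ 154·119·51 ≡ 107 (mod 211)
87·107 = 9309 ≡ 25 (mod 211)
119 ≠ 25; the check fails.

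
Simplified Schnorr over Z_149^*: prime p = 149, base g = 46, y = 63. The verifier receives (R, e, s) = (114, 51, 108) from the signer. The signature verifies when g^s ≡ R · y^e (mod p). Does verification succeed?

passes

g^s mod p:
46^2 = 2116 ≡ 30
46^4 ≡ 30^2 = 900 ≡ 6
46^8 ≡ 6^2 = 36
46^16 ≡ 36^2 = 1296 ≡ 104
46^32 ≡ 104^2 = 10816 ≡ 88
46^64 ≡ 88^2 = 7744 ≡ 145
108 = 64 + 32 + 8 + 4, so 46^108 ≡ 145·88·36·6 ≡ 107 (mod 149)
R · y^e mod p:
63^2 = 3969 ≡ 95
63^4 ≡ 95^2 = 9025 ≡ 85
63^8 ≡ 85^2 = 7225 ≡ 73
63^16 ≡ 73^2 = 5329 ≡ 114
63^32 ≡ 114^2 = 12996 ≡ 33
51 = 32 + 16 + 2 + 1, so 63^51 ≡ 33·114·95·63 ≡ 31 (mod 149)
114·31 = 3534 ≡ 107 (mod 149)
107 ≡ 107 (mod 149); signature holds.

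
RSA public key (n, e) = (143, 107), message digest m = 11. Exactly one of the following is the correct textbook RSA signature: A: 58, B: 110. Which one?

B

Candidate A: 58^2 = 3364 ≡ 75; 58^4 ≡ 75^2 = 5625 ≡ 48; 58^8 ≡ 48^2 = 2304 ≡ 16; 58^16 ≡ 16^2 = 256 ≡ 113; 58^32 ≡ 113^2 = 12769 ≡ 42; 58^64 ≡ 42^2 = 1764 ≡ 48; 107 = 64 + 32 + 8 + 2 + 1, so 58^107 ≡ 48·42·16·75·58 ≡ 141 (mod 143)
Candidate B: 110^2 = 12100 ≡ 88; 110^4 ≡ 88^2 = 7744 ≡ 22; 110^8 ≡ 22^2 = 484 ≡ 55; 110^16 ≡ 55^2 = 3025 ≡ 22; 110^32 ≡ 22^2 = 484 ≡ 55; 110^64 ≡ 55^2 = 3025 ≡ 22; 107 = 64 + 32 + 8 + 2 + 1, so 110^107 ≡ 22·55·55·88·110 ≡ 11 (mod 143)
  → matches m = 11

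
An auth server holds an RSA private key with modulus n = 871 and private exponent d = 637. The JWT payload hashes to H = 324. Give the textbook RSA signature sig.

H^2 ≡ 324^2 = 104976 ≡ 456
H^4 ≡ 456^2 = 207936 ≡ 638
H^8 ≡ 638^2 = 407044 ≡ 287
H^16 ≡ 287^2 = 82369 ≡ 495
H^32 ≡ 495^2 = 245025 ≡ 274
H^64 ≡ 274^2 = 75076 ≡ 170
H^128 ≡ 170^2 = 28900 ≡ 157
H^256 ≡ 157^2 = 24649 ≡ 261
H^512 ≡ 261^2 = 68121 ≡ 183
637 = 512 + 64 + 32 + 16 + 8 + 4 + 1, so H^637 ≡ 183·170·274·495·287·638·324 ≡ 155 (mod 871)

155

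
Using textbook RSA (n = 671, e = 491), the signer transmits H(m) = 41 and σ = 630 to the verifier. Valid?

no

σ^2 ≡ 630^2 = 396900 ≡ 339
σ^4 ≡ 339^2 = 114921 ≡ 180
σ^8 ≡ 180^2 = 32400 ≡ 192
σ^16 ≡ 192^2 = 36864 ≡ 630
σ^32 ≡ 630^2 = 396900 ≡ 339
σ^64 ≡ 339^2 = 114921 ≡ 180
σ^128 ≡ 180^2 = 32400 ≡ 192
σ^256 ≡ 192^2 = 36864 ≡ 630
491 = 256 + 128 + 64 + 32 + 8 + 2 + 1, so σ^491 ≡ 630·192·180·339·192·339·630 ≡ 630 (mod 671)
630 ≠ 41, so verification fails.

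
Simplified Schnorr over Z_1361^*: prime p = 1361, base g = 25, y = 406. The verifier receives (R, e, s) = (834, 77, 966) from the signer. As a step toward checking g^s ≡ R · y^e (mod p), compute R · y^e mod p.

Squares mod 1361: 406^1≡406, 406^2≡155, 406^4≡888, 406^8≡525, 406^16≡703, 406^32≡166, 406^64≡336
77 = 64 + 8 + 4 + 1, so 406^77 ≡ 336·525·888·406 ≡ 477 (mod 1361)
R · y^e ≡ 834·477 = 397818 ≡ 406 (mod 1361)

406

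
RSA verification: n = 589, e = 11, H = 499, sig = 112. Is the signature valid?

invalid

Squares mod 589: sig^1≡112, sig^2≡175, sig^4≡586, sig^8≡9
11 = 8 + 2 + 1, so sig^11 ≡ 9·175·112 ≡ 289 (mod 589)
sig^11 mod 589 = 289, but H = 499.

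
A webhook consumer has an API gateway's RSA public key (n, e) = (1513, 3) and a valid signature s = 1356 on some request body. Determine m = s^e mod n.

361

Squares mod 1513: s^1≡1356, s^2≡441
3 = 2 + 1, so s^3 ≡ 441·1356 ≡ 361 (mod 1513)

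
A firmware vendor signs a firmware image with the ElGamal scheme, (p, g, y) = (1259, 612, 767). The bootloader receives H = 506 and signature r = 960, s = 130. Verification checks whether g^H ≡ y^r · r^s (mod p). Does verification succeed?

fails

Left side g^H mod p:
Squares mod 1259: 612^1≡612, 612^2≡621, 612^4≡387, 612^8≡1207, 612^16≡186, 612^32≡603, 612^64≡1017, 612^128≡650, 612^256≡735
506 = 256 + 128 + 64 + 32 + 16 + 8 + 2, so 612^506 ≡ 735·650·1017·603·186·1207·621 ≡ 1205 (mod 1259)
Right side y^r · r^s mod p:
Squares mod 1259: 767^1≡767, 767^2≡336, 767^4≡845, 767^8≡172, 767^16≡627, 767^32≡321, 767^64≡1062, 767^128≡1039, 767^256≡558, 767^512≡391
960 = 512 + 256 + 128 + 64, so 767^960 ≡ 391·558·1039·1062 ≡ 451 (mod 1259)
Squares mod 1259: 960^1≡960, 960^2≡12, 960^4≡144, 960^8≡592, 960^16≡462, 960^32≡673, 960^64≡948, 960^128≡1037
130 = 128 + 2, so 960^130 ≡ 1037·12 ≡ 1113 (mod 1259)
451·1113 = 501963 ≡ 881 (mod 1259)
1205 ≠ 881, so verification fails.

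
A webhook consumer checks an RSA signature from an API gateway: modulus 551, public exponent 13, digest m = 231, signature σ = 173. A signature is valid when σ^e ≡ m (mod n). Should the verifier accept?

accept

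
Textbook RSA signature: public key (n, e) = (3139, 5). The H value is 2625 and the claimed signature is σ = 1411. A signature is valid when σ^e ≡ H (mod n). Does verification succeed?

fails

Squares mod 3139: σ^1≡1411, σ^2≡795, σ^4≡1086
5 = 4 + 1, so σ^5 ≡ 1086·1411 ≡ 514 (mod 3139)
514 ≠ 2625, so verification fails.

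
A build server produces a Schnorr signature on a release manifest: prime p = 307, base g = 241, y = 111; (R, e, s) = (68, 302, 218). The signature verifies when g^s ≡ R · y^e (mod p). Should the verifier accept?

g^s mod p:
Squares mod 307: 241^1≡241, 241^2≡58, 241^4≡294, 241^8≡169, 241^16≡10, 241^32≡100, 241^64≡176, 241^128≡276
218 = 128 + 64 + 16 + 8 + 2, so 241^218 ≡ 276·176·10·169·58 ≡ 257 (mod 307)
R · y^e mod p:
Squares mod 307: 111^1≡111, 111^2≡41, 111^4≡146, 111^8≡133, 111^16≡190, 111^32≡181, 111^64≡219, 111^128≡69, 111^256≡156
302 = 256 + 32 + 8 + 4 + 2, so 111^302 ≡ 156·181·133·146·41 ≡ 225 (mod 307)
68·225 = 15300 ≡ 257 (mod 307)
257 ≡ 257 (mod 307); signature holds.

accept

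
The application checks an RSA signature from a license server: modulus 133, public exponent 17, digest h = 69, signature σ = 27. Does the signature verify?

Squares mod 133: σ^1≡27, σ^2≡64, σ^4≡106, σ^8≡64, σ^16≡106
17 = 16 + 1, so σ^17 ≡ 106·27 ≡ 69 (mod 133)
69 = h, so the signature checks out.

verifies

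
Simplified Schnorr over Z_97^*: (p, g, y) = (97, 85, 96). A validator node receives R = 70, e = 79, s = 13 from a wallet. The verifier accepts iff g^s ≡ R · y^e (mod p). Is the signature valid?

valid

g^s mod p:
85^2 = 7225 ≡ 47
85^4 ≡ 47^2 = 2209 ≡ 75
85^8 ≡ 75^2 = 5625 ≡ 96
13 = 8 + 4 + 1, so 85^13 ≡ 96·75·85 ≡ 27 (mod 97)
R · y^e mod p:
96^2 = 9216 ≡ 1
96^4 ≡ 1^2 = 1
96^8 ≡ 1^2 = 1
96^16 ≡ 1^2 = 1
96^32 ≡ 1^2 = 1
96^64 ≡ 1^2 = 1
79 = 64 + 8 + 4 + 2 + 1, so 96^79 ≡ 1·1·1·1·96 ≡ 96 (mod 97)
70·96 = 6720 ≡ 27 (mod 97)
27 ≡ 27 (mod 97); signature holds.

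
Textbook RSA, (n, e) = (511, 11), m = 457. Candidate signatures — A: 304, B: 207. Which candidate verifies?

Candidate A: 304^2 = 92416 ≡ 436; 304^4 ≡ 436^2 = 190096 ≡ 4; 304^8 ≡ 4^2 = 16; 11 = 8 + 2 + 1, so 304^11 ≡ 16·436·304 ≡ 54 (mod 511)
Candidate B: 207^2 = 42849 ≡ 436; 207^4 ≡ 436^2 = 190096 ≡ 4; 207^8 ≡ 4^2 = 16; 11 = 8 + 2 + 1, so 207^11 ≡ 16·436·207 ≡ 457 (mod 511)
  → matches m = 457

B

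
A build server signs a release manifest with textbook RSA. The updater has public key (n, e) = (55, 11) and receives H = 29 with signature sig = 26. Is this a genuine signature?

forged

sig^11 mod 55 = 26
sig^11 mod 55 = 26, but H = 29.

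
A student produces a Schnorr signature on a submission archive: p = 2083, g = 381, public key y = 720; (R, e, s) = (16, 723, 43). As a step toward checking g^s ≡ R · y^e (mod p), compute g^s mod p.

381^2 = 145161 ≡ 1434
381^4 ≡ 1434^2 = 2056356 ≡ 435
381^8 ≡ 435^2 = 189225 ≡ 1755
381^16 ≡ 1755^2 = 3080025 ≡ 1351
381^32 ≡ 1351^2 = 1825201 ≡ 493
43 = 32 + 8 + 2 + 1, so 381^43 ≡ 493·1755·1434·381 ≡ 1568 (mod 2083)

1568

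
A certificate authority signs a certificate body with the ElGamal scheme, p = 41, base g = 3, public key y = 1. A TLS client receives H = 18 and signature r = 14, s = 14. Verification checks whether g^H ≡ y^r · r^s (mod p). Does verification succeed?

passes

Left side g^H mod p:
3^2 = 9
3^4 ≡ 9^2 = 81 ≡ 40
3^8 ≡ 40^2 = 1600 ≡ 1
3^16 ≡ 1^2 = 1
18 = 16 + 2, so 3^18 ≡ 1·9 ≡ 9 (mod 41)
Right side y^r · r^s mod p:
1^2 = 1
1^4 ≡ 1^2 = 1
1^8 ≡ 1^2 = 1
14 = 8 + 4 + 2, so 1^14 ≡ 1·1·1 ≡ 1 (mod 41)
14^2 = 196 ≡ 32
14^4 ≡ 32^2 = 1024 ≡ 40
14^8 ≡ 40^2 = 1600 ≡ 1
14 = 8 + 4 + 2, so 14^14 ≡ 1·40·32 ≡ 9 (mod 41)
1·9 = 9 ≡ 9 (mod 41)
9 ≡ 9 (mod 41), so the signature is genuine.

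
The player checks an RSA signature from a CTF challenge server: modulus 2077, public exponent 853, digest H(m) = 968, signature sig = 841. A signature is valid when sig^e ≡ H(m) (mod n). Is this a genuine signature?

Squares mod 2077: sig^1≡841, sig^2≡1101, sig^4≡1310, sig^8≡498, sig^16≡841, sig^32≡1101, sig^64≡1310, sig^128≡498, sig^256≡841, sig^512≡1101
853 = 512 + 256 + 64 + 16 + 4 + 1, so sig^853 ≡ 1101·841·1310·841·1310·841 ≡ 1645 (mod 2077)
1645 ≠ 968, so verification fails.

forged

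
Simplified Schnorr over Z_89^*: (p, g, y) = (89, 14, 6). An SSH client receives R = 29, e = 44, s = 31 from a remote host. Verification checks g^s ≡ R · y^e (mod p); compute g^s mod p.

14^2 = 196 ≡ 18
14^4 ≡ 18^2 = 324 ≡ 57
14^8 ≡ 57^2 = 3249 ≡ 45
14^16 ≡ 45^2 = 2025 ≡ 67
31 = 16 + 8 + 4 + 2 + 1, so 14^31 ≡ 67·45·57·18·14 ≡ 60 (mod 89)

60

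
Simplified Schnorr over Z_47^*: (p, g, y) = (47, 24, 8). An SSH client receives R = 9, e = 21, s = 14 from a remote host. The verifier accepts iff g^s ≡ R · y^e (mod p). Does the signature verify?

g^s mod p:
24^2 = 576 ≡ 12
24^4 ≡ 12^2 = 144 ≡ 3
24^8 ≡ 3^2 = 9
14 = 8 + 4 + 2, so 24^14 ≡ 9·3·12 ≡ 42 (mod 47)
R · y^e mod p:
8^2 = 64 ≡ 17
8^4 ≡ 17^2 = 289 ≡ 7
8^8 ≡ 7^2 = 49 ≡ 2
8^16 ≡ 2^2 = 4
21 = 16 + 4 + 1, so 8^21 ≡ 4·7·8 ≡ 36 (mod 47)
9·36 = 324 ≡ 42 (mod 47)
42 ≡ 42 (mod 47); signature holds.

verifies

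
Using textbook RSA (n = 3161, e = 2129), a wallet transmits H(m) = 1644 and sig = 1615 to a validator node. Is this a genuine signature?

sig^2 ≡ 1615^2 = 2608225 ≡ 400
sig^4 ≡ 400^2 = 160000 ≡ 1950
sig^8 ≡ 1950^2 = 3802500 ≡ 2978
sig^16 ≡ 2978^2 = 8868484 ≡ 1879
sig^32 ≡ 1879^2 = 3530641 ≡ 2965
sig^64 ≡ 2965^2 = 8791225 ≡ 484
sig^128 ≡ 484^2 = 234256 ≡ 342
sig^256 ≡ 342^2 = 116964 ≡ 7
sig^512 ≡ 7^2 = 49
sig^1024 ≡ 49^2 = 2401
sig^2048 ≡ 2401^2 = 5764801 ≡ 2298
2129 = 2048 + 64 + 16 + 1, so sig^2129 ≡ 2298·484·1879·1615 ≡ 1644 (mod 3161)
Since 1644 equals the digest 1644, verification succeeds.

genuine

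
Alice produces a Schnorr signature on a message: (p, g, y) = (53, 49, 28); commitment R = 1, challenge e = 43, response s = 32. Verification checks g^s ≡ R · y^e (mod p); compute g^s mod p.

49^2 = 2401 ≡ 16
49^4 ≡ 16^2 = 256 ≡ 44
49^8 ≡ 44^2 = 1936 ≡ 28
49^16 ≡ 28^2 = 784 ≡ 42
49^32 ≡ 42^2 = 1764 ≡ 15

15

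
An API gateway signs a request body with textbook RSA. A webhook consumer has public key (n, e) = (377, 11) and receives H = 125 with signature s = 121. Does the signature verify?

does not verify

Squares mod 377: s^1≡121, s^2≡315, s^4≡74, s^8≡198
11 = 8 + 2 + 1, so s^11 ≡ 198·315·121 ≡ 361 (mod 377)
s^11 mod 377 = 361, but H = 125.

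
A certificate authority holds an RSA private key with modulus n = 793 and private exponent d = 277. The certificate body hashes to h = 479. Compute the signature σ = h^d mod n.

h^2 ≡ 479^2 = 229441 ≡ 264
h^4 ≡ 264^2 = 69696 ≡ 705
h^8 ≡ 705^2 = 497025 ≡ 607
h^16 ≡ 607^2 = 368449 ≡ 497
h^32 ≡ 497^2 = 247009 ≡ 386
h^64 ≡ 386^2 = 148996 ≡ 705
h^128 ≡ 705^2 = 497025 ≡ 607
h^256 ≡ 607^2 = 368449 ≡ 497
277 = 256 + 16 + 4 + 1, so h^277 ≡ 497·497·705·479 ≡ 102 (mod 793)

102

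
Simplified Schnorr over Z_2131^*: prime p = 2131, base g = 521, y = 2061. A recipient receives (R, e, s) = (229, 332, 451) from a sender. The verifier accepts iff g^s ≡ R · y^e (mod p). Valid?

g^s mod p:
521^2 = 271441 ≡ 804
521^4 ≡ 804^2 = 646416 ≡ 723
521^8 ≡ 723^2 = 522729 ≡ 634
521^16 ≡ 634^2 = 401956 ≡ 1328
521^32 ≡ 1328^2 = 1763584 ≡ 1247
521^64 ≡ 1247^2 = 1555009 ≡ 1510
521^128 ≡ 1510^2 = 2280100 ≡ 2061
521^256 ≡ 2061^2 = 4247721 ≡ 638
451 = 256 + 128 + 64 + 2 + 1, so 521^451 ≡ 638·2061·1510·804·521 ≡ 1297 (mod 2131)
R · y^e mod p:
2061^2 = 4247721 ≡ 638
2061^4 ≡ 638^2 = 407044 ≡ 23
2061^8 ≡ 23^2 = 529
2061^16 ≡ 529^2 = 279841 ≡ 680
2061^32 ≡ 680^2 = 462400 ≡ 2104
2061^64 ≡ 2104^2 = 4426816 ≡ 729
2061^128 ≡ 729^2 = 531441 ≡ 822
2061^256 ≡ 822^2 = 675684 ≡ 157
332 = 256 + 64 + 8 + 4, so 2061^332 ≡ 157·729·529·23 ≡ 819 (mod 2131)
229·819 = 187551 ≡ 23 (mod 2131)
1297 ≠ 23; the check fails.

no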